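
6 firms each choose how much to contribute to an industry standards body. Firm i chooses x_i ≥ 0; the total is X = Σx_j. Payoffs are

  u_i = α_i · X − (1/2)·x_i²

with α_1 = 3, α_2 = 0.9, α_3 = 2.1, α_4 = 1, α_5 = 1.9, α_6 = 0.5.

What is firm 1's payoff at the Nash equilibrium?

Firm i's FOC: ∂u_i/∂x_i = α_i − x_i = 0, so x_i* = α_i.
NE contributions = (3, 0.9, 2.1, 1, 1.9, 0.5); X = 9.4.
u_1 = α_1·X − ½·(x_1)² = 3·9.4 − ½·3² = 23.7.

23.7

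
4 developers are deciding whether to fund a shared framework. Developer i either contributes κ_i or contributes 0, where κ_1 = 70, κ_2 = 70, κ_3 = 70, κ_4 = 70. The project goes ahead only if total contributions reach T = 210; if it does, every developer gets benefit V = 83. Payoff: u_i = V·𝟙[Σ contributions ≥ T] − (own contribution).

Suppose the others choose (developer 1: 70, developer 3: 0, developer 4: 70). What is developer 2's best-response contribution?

Others' total = 140. Contributing 70 brings total to 210 ≥ 210: gain V − κ_2 = 13.
Best response: 70.

70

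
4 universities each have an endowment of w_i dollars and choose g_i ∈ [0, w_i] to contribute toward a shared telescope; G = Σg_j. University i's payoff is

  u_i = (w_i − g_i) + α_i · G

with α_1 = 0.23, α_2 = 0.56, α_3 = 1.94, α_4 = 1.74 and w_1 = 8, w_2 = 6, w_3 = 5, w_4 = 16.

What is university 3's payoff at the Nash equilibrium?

∂u_i/∂g_i = α_i − 1, so university i contributes w_i if α_i > 1, else 0.
α_i > 1 for i ∈ {3, 4}; NE contributions (0, 0, 5, 16), G = 21.
u_3 = (5 − 5) + 1.94·21 = 40.74.

40.74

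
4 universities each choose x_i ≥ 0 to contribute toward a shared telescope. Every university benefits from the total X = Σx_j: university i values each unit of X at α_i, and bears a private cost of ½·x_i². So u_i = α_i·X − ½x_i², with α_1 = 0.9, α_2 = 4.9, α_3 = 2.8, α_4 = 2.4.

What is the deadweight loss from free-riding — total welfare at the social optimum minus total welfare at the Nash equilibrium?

University i's FOC: ∂u_i/∂x_i = α_i − x_i = 0, so x_i* = α_i.
NE contributions = (0.9, 4.9, 2.8, 2.4); X = 11.
W^NE = (Σα)·X − ½Σα_i² = 11² − ½·38.42 = 101.79.
Planner sets x_i = Σα_j = 11 for every i, so X^SO = 4·11 = 44.
W^SO = (Σα)·X^SO − ½·4·(Σα)² = (4/2)·11² = 242.
Deadweight loss = W^SO − W^NE = 140.21.

140.21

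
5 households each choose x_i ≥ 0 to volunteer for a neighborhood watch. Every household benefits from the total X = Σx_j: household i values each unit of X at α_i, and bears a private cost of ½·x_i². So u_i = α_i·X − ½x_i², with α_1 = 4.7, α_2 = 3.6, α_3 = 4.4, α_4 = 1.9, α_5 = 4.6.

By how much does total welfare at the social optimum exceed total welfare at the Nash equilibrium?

Household i's FOC: ∂u_i/∂x_i = α_i − x_i = 0, so x_i* = α_i.
NE contributions = (4.7, 3.6, 4.4, 1.9, 4.6); X = 19.2.
W^NE = (Σα)·X − ½Σα_i² = 19.2² − ½·79.18 = 329.05.
Planner sets x_i = Σα_j = 19.2 for every i, so X^SO = 5·19.2 = 96.
W^SO = (Σα)·X^SO − ½·5·(Σα)² = (5/2)·19.2² = 921.6.
Deadweight loss = W^SO − W^NE = 592.55.

592.55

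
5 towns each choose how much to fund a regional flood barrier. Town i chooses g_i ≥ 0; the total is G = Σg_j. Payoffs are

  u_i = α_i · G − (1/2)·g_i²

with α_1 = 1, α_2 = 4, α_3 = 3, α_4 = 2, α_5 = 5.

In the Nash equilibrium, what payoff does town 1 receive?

Town i's FOC: ∂u_i/∂g_i = α_i − g_i = 0, so g_i* = α_i.
NE contributions = (1, 4, 3, 2, 5); G = 15.
u_1 = α_1·G − ½·(g_1)² = 1·15 − ½·1² = 14.5.

14.5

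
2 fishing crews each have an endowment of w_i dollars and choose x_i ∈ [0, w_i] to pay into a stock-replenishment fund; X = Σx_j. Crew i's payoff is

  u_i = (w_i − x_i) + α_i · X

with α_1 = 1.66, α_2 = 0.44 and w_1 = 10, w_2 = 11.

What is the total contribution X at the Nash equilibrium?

∂u_i/∂x_i = α_i − 1, so crew i contributes w_i if α_i > 1, else 0.
α_i > 1 for i ∈ {1}; NE contributions (10, 0), X = 10.

10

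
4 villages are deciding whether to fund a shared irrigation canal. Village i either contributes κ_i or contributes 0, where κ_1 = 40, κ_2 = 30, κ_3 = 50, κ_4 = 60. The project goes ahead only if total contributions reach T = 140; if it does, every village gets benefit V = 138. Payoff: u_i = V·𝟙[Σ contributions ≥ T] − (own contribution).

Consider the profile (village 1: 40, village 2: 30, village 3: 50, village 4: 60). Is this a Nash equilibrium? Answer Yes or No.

No

Total = 180 ≥ 140: provided.
Village 1 (pledges 40, payoff 98): dropping to 0 → total 140, payoff 138. Profitable deviation.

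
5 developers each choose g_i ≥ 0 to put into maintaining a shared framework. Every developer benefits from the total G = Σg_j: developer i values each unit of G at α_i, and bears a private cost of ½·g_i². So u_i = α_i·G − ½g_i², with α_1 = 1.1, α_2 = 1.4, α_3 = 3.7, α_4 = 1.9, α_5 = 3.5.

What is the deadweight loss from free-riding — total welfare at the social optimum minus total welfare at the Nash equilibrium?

218.2

Developer i's FOC: ∂u_i/∂g_i = α_i − g_i = 0, so g_i* = α_i.
NE contributions = (1.1, 1.4, 3.7, 1.9, 3.5); G = 11.6.
W^NE = (Σα)·G − ½Σα_i² = 11.6² − ½·32.72 = 118.2.
Planner sets g_i = Σα_j = 11.6 for every i, so G^SO = 5·11.6 = 58.
W^SO = (Σα)·G^SO − ½·5·(Σα)² = (5/2)·11.6² = 336.4.
Deadweight loss = W^SO − W^NE = 218.2.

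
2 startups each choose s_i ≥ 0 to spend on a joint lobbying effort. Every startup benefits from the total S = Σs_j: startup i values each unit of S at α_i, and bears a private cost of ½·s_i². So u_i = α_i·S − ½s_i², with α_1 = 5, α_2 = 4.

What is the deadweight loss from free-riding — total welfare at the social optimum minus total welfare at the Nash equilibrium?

Startup i's FOC: ∂u_i/∂s_i = α_i − s_i = 0, so s_i* = α_i.
NE contributions = (5, 4); S = 9.
W^NE = (Σα)·S − ½Σα_i² = 9² − ½·41 = 60.5.
Planner sets s_i = Σα_j = 9 for every i, so S^SO = 2·9 = 18.
W^SO = (Σα)·S^SO − ½·2·(Σα)² = (2/2)·9² = 81.
Deadweight loss = W^SO − W^NE = 20.5.

20.5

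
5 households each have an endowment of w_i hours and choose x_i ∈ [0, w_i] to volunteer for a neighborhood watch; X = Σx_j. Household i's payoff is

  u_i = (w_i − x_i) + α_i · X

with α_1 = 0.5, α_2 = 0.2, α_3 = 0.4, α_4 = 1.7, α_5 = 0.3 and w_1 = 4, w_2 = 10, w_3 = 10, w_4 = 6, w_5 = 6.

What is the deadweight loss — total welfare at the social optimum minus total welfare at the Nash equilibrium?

63

∂u_i/∂x_i = α_i − 1, so household i contributes w_i if α_i > 1, else 0.
α_i > 1 for i ∈ {4}; NE contributions (0, 0, 0, 6, 0), X = 6.
W^NE = Σw_i − X^NE + (Σα_i)·X^NE = 36 + 2.1·6 = 48.6.
Planner: ∂(Σu_j)/∂x_i = Σα_j − 1 = 2.1 > 0, so everyone contributes w_i; X^SO = 36, W^SO = 36 + 2.1·36 = 111.6.
Deadweight loss = 63.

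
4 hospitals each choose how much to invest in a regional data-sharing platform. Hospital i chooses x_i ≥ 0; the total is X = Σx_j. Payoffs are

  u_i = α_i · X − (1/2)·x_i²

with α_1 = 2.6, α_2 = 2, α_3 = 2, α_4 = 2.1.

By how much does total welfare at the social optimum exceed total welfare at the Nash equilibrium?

Hospital i's FOC: ∂u_i/∂x_i = α_i − x_i = 0, so x_i* = α_i.
NE contributions = (2.6, 2, 2, 2.1); X = 8.7.
W^NE = (Σα)·X − ½Σα_i² = 8.7² − ½·19.17 = 66.105.
Planner sets x_i = Σα_j = 8.7 for every i, so X^SO = 4·8.7 = 34.8.
W^SO = (Σα)·X^SO − ½·4·(Σα)² = (4/2)·8.7² = 151.38.
Deadweight loss = W^SO − W^NE = 85.275.

85.275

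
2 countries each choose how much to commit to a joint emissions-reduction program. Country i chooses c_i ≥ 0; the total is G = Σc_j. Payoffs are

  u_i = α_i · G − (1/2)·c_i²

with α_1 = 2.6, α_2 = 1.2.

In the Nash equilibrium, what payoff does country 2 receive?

Country i's FOC: ∂u_i/∂c_i = α_i − c_i = 0, so c_i* = α_i.
NE contributions = (2.6, 1.2); G = 3.8.
u_2 = α_2·G − ½·(c_2)² = 1.2·3.8 − ½·1.2² = 3.84.

3.84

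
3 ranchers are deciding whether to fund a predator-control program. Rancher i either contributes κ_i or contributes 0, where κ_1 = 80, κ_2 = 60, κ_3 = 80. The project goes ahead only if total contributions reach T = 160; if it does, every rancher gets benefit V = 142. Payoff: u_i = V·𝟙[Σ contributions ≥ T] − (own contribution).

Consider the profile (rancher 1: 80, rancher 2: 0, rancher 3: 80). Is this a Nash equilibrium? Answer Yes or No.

Yes

Total = 160 ≥ 160: provided.
Rancher 1 (pledges 80, payoff 62): dropping to 0 → total 80, payoff 0. No gain.
Rancher 2 (pledges 0, payoff 142): pledging 60 → total 220, payoff 82. No gain.
Rancher 3 (pledges 80, payoff 62): dropping to 0 → total 80, payoff 0. No gain.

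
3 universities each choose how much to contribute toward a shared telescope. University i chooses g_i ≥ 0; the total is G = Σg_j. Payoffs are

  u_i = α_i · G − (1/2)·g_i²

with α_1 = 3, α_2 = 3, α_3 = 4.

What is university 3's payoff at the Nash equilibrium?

University i's FOC: ∂u_i/∂g_i = α_i − g_i = 0, so g_i* = α_i.
NE contributions = (3, 3, 4); G = 10.
u_3 = α_3·G − ½·(g_3)² = 4·10 − ½·4² = 32.

32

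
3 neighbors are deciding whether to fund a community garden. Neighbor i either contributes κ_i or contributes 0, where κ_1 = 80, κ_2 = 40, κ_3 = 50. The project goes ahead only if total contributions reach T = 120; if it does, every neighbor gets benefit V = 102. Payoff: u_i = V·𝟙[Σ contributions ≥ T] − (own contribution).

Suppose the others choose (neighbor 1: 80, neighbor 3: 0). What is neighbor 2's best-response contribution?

Others' total = 80. Contributing 40 brings total to 120 ≥ 120: gain V − κ_2 = 62.
Best response: 40.

40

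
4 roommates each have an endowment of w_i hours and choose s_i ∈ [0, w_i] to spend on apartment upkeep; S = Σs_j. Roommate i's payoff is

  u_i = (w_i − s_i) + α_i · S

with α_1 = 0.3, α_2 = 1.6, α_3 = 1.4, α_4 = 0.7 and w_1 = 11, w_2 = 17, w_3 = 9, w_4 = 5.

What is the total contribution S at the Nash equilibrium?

26

∂u_i/∂s_i = α_i − 1, so roommate i contributes w_i if α_i > 1, else 0.
α_i > 1 for i ∈ {2, 3}; NE contributions (0, 17, 9, 0), S = 26.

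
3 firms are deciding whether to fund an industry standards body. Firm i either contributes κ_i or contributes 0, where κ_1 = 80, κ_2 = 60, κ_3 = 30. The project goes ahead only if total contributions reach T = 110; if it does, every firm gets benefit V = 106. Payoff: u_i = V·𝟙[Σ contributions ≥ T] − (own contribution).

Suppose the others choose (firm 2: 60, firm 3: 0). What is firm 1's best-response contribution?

80

Others' total = 60. Contributing 80 brings total to 140 ≥ 110: gain V − κ_1 = 26.
Best response: 80.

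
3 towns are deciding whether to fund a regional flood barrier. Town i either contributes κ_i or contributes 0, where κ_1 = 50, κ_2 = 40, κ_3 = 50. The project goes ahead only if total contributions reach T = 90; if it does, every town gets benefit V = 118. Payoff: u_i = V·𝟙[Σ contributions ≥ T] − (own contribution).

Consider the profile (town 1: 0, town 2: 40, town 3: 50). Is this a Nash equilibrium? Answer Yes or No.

Total = 90 ≥ 90: provided.
Town 1 (pledges 0, payoff 118): pledging 50 → total 140, payoff 68. No gain.
Town 2 (pledges 40, payoff 78): dropping to 0 → total 50, payoff 0. No gain.
Town 3 (pledges 50, payoff 68): dropping to 0 → total 40, payoff 0. No gain.

Yes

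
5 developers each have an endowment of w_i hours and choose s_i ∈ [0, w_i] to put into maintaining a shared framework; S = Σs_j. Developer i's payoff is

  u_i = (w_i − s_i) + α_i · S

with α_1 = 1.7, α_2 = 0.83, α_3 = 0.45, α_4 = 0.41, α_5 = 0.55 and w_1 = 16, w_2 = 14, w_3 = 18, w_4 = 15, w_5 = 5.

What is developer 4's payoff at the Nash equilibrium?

21.56

∂u_i/∂s_i = α_i − 1, so developer i contributes w_i if α_i > 1, else 0.
α_i > 1 for i ∈ {1}; NE contributions (16, 0, 0, 0, 0), S = 16.
u_4 = (15 − 0) + 0.41·16 = 21.56.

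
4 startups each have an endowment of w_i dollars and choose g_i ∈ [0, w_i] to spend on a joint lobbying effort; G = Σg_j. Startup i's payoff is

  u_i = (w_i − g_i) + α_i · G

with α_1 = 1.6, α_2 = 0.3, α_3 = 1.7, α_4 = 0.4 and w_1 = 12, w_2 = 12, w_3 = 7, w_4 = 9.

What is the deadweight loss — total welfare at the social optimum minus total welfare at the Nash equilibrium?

63

∂u_i/∂g_i = α_i − 1, so startup i contributes w_i if α_i > 1, else 0.
α_i > 1 for i ∈ {1, 3}; NE contributions (12, 0, 7, 0), G = 19.
W^NE = Σw_i − G^NE + (Σα_i)·G^NE = 40 + 3·19 = 97.
Planner: ∂(Σu_j)/∂g_i = Σα_j − 1 = 3 > 0, so everyone contributes w_i; G^SO = 40, W^SO = 40 + 3·40 = 160.
Deadweight loss = 63.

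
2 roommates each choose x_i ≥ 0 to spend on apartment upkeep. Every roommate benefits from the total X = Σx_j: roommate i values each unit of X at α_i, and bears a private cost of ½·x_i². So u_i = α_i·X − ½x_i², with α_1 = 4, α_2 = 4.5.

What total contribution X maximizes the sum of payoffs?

17

Planner FOC: ∂(Σu_j)/∂x_i = (Σα_j) − x_i = 0, so x_i^SO = Σα_j = 8.5 for every i; X^SO = 17.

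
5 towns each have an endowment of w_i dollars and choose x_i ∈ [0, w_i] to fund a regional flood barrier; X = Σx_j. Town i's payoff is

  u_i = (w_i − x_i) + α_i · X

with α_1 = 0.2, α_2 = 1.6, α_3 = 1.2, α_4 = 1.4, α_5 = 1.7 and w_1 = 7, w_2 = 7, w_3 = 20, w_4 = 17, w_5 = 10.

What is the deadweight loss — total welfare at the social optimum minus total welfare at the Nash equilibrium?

35.7

∂u_i/∂x_i = α_i − 1, so town i contributes w_i if α_i > 1, else 0.
α_i > 1 for i ∈ {2, 3, 4, 5}; NE contributions (0, 7, 20, 17, 10), X = 54.
W^NE = Σw_i − X^NE + (Σα_i)·X^NE = 61 + 5.1·54 = 336.4.
Planner: ∂(Σu_j)/∂x_i = Σα_j − 1 = 5.1 > 0, so everyone contributes w_i; X^SO = 61, W^SO = 61 + 5.1·61 = 372.1.
Deadweight loss = 35.7.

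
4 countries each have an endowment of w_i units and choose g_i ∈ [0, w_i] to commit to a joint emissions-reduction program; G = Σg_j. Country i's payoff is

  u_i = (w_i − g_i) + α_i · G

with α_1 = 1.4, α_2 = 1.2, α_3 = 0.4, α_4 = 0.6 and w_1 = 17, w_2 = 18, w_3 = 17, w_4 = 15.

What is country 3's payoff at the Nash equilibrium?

31

∂u_i/∂g_i = α_i − 1, so country i contributes w_i if α_i > 1, else 0.
α_i > 1 for i ∈ {1, 2}; NE contributions (17, 18, 0, 0), G = 35.
u_3 = (17 − 0) + 0.4·35 = 31.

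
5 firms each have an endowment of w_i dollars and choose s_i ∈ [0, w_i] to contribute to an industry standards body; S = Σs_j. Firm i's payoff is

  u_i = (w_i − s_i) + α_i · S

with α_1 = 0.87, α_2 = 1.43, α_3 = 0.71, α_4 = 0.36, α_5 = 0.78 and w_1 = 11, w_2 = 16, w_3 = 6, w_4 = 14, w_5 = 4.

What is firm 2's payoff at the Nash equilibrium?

∂u_i/∂s_i = α_i − 1, so firm i contributes w_i if α_i > 1, else 0.
α_i > 1 for i ∈ {2}; NE contributions (0, 16, 0, 0, 0), S = 16.
u_2 = (16 − 16) + 1.43·16 = 22.88.

22.88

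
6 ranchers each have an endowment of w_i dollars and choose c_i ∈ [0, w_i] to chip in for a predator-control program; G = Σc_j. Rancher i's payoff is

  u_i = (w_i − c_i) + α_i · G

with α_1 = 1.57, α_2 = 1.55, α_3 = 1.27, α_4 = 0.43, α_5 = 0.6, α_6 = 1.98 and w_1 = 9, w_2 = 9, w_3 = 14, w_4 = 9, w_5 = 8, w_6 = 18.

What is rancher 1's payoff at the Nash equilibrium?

78.5

∂u_i/∂c_i = α_i − 1, so rancher i contributes w_i if α_i > 1, else 0.
α_i > 1 for i ∈ {1, 2, 3, 6}; NE contributions (9, 9, 14, 0, 0, 18), G = 50.
u_1 = (9 − 9) + 1.57·50 = 78.5.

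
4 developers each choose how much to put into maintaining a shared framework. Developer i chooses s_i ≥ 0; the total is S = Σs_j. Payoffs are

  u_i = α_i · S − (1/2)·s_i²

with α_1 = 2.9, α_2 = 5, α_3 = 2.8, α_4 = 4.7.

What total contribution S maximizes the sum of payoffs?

Planner FOC: ∂(Σu_j)/∂s_i = (Σα_j) − s_i = 0, so s_i^SO = Σα_j = 15.4 for every i; S^SO = 61.6.

61.6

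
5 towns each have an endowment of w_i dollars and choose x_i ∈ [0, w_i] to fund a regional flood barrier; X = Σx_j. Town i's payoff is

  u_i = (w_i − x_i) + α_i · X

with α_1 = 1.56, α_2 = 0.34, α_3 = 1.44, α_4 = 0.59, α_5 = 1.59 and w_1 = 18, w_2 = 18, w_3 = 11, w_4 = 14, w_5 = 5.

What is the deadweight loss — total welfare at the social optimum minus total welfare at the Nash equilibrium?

144.64

∂u_i/∂x_i = α_i − 1, so town i contributes w_i if α_i > 1, else 0.
α_i > 1 for i ∈ {1, 3, 5}; NE contributions (18, 0, 11, 0, 5), X = 34.
W^NE = Σw_i − X^NE + (Σα_i)·X^NE = 66 + 4.52·34 = 219.68.
Planner: ∂(Σu_j)/∂x_i = Σα_j − 1 = 4.52 > 0, so everyone contributes w_i; X^SO = 66, W^SO = 66 + 4.52·66 = 364.32.
Deadweight loss = 144.64.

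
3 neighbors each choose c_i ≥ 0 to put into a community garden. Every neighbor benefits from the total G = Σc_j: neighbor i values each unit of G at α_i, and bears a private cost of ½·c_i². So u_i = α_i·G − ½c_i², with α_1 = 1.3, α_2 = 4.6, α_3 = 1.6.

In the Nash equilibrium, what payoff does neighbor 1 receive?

8.905

Neighbor i's FOC: ∂u_i/∂c_i = α_i − c_i = 0, so c_i* = α_i.
NE contributions = (1.3, 4.6, 1.6); G = 7.5.
u_1 = α_1·G − ½·(c_1)² = 1.3·7.5 − ½·1.3² = 8.905.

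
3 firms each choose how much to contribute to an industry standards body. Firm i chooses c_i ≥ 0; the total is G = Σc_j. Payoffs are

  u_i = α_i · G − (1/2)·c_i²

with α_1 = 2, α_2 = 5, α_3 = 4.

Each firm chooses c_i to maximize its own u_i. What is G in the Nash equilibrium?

Firm i's FOC: ∂u_i/∂c_i = α_i − c_i = 0, so c_i* = α_i.
NE contributions = (2, 5, 4); G = 11.

11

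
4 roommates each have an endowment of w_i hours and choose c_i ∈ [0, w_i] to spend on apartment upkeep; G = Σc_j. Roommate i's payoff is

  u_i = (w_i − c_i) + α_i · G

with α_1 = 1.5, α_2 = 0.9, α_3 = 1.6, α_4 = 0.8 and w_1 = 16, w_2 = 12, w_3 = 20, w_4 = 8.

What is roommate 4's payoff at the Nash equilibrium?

36.8

∂u_i/∂c_i = α_i − 1, so roommate i contributes w_i if α_i > 1, else 0.
α_i > 1 for i ∈ {1, 3}; NE contributions (16, 0, 20, 0), G = 36.
u_4 = (8 − 0) + 0.8·36 = 36.8.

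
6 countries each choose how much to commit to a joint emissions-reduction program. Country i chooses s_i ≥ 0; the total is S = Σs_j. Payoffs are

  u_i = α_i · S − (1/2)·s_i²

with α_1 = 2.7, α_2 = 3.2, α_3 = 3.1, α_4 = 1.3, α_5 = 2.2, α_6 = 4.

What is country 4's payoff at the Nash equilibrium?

20.605

Country i's FOC: ∂u_i/∂s_i = α_i − s_i = 0, so s_i* = α_i.
NE contributions = (2.7, 3.2, 3.1, 1.3, 2.2, 4); S = 16.5.
u_4 = α_4·S − ½·(s_4)² = 1.3·16.5 − ½·1.3² = 20.605.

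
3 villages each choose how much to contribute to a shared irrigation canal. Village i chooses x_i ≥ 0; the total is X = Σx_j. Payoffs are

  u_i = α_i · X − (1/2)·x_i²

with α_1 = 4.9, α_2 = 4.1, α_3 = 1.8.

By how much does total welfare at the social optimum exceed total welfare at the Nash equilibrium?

80.35

Village i's FOC: ∂u_i/∂x_i = α_i − x_i = 0, so x_i* = α_i.
NE contributions = (4.9, 4.1, 1.8); X = 10.8.
W^NE = (Σα)·X − ½Σα_i² = 10.8² − ½·44.06 = 94.61.
Planner sets x_i = Σα_j = 10.8 for every i, so X^SO = 3·10.8 = 32.4.
W^SO = (Σα)·X^SO − ½·3·(Σα)² = (3/2)·10.8² = 174.96.
Deadweight loss = W^SO − W^NE = 80.35.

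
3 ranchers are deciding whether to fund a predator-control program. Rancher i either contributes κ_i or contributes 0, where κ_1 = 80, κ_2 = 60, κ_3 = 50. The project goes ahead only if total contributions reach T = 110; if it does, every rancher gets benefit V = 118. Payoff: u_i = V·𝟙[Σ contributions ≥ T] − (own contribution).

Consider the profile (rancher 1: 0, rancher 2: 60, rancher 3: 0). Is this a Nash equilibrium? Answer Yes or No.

Total = 60 < 110: not provided.
Rancher 1 (pledges 0, payoff 0): pledging 80 → total 140, payoff 38. Profitable deviation.

No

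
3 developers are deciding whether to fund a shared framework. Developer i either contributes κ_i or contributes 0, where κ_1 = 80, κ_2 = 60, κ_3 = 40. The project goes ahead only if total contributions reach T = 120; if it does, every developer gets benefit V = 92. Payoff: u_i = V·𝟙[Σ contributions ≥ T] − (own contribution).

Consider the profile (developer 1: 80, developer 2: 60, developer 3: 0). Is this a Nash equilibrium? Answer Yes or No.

Yes

Total = 140 ≥ 120: provided.
Developer 1 (pledges 80, payoff 12): dropping to 0 → total 60, payoff 0. No gain.
Developer 2 (pledges 60, payoff 32): dropping to 0 → total 80, payoff 0. No gain.
Developer 3 (pledges 0, payoff 92): pledging 40 → total 180, payoff 52. No gain.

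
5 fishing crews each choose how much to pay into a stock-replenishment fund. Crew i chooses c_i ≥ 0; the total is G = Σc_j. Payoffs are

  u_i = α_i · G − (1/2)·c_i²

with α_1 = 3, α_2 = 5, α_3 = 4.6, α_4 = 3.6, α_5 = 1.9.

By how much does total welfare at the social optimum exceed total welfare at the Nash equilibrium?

527.28

Crew i's FOC: ∂u_i/∂c_i = α_i − c_i = 0, so c_i* = α_i.
NE contributions = (3, 5, 4.6, 3.6, 1.9); G = 18.1.
W^NE = (Σα)·G − ½Σα_i² = 18.1² − ½·71.73 = 291.745.
Planner sets c_i = Σα_j = 18.1 for every i, so G^SO = 5·18.1 = 90.5.
W^SO = (Σα)·G^SO − ½·5·(Σα)² = (5/2)·18.1² = 819.025.
Deadweight loss = W^SO − W^NE = 527.28.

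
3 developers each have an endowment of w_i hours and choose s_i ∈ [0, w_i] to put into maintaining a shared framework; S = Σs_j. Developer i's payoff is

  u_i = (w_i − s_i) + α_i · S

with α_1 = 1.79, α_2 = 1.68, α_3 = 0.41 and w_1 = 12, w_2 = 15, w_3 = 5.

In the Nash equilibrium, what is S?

27

∂u_i/∂s_i = α_i − 1, so developer i contributes w_i if α_i > 1, else 0.
α_i > 1 for i ∈ {1, 2}; NE contributions (12, 15, 0), S = 27.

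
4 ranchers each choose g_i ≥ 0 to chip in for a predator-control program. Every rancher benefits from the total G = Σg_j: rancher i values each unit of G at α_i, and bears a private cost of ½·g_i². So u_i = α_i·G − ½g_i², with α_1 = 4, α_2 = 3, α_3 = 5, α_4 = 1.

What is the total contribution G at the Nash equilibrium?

13

Rancher i's FOC: ∂u_i/∂g_i = α_i − g_i = 0, so g_i* = α_i.
NE contributions = (4, 3, 5, 1); G = 13.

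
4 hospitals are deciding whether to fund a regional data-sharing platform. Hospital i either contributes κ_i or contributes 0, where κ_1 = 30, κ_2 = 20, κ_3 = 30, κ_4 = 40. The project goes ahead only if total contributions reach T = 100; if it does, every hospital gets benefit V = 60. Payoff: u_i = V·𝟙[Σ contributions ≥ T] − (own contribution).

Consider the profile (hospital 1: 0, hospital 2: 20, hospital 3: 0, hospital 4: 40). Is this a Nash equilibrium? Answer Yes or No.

Total = 60 < 100: not provided.
Hospital 1 (pledges 0, payoff 0): pledging 30 → total 90, payoff -30. No gain.
Hospital 2 (pledges 20, payoff -20): dropping to 0 → total 40, payoff 0. Profitable deviation.

No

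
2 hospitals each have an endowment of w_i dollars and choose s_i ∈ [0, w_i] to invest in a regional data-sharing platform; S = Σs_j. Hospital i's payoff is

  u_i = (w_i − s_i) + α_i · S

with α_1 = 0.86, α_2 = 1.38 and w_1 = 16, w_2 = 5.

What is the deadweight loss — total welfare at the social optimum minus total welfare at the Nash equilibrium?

19.84

∂u_i/∂s_i = α_i − 1, so hospital i contributes w_i if α_i > 1, else 0.
α_i > 1 for i ∈ {2}; NE contributions (0, 5), S = 5.
W^NE = Σw_i − S^NE + (Σα_i)·S^NE = 21 + 1.24·5 = 27.2.
Planner: ∂(Σu_j)/∂s_i = Σα_j − 1 = 1.24 > 0, so everyone contributes w_i; S^SO = 21, W^SO = 21 + 1.24·21 = 47.04.
Deadweight loss = 19.84.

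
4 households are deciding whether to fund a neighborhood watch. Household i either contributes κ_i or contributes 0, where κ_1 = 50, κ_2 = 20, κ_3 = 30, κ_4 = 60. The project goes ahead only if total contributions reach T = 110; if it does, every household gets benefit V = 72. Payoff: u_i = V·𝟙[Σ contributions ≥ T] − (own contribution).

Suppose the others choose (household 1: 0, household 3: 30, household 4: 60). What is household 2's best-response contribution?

20

Others' total = 90. Contributing 20 brings total to 110 ≥ 110: gain V − κ_2 = 52.
Best response: 20.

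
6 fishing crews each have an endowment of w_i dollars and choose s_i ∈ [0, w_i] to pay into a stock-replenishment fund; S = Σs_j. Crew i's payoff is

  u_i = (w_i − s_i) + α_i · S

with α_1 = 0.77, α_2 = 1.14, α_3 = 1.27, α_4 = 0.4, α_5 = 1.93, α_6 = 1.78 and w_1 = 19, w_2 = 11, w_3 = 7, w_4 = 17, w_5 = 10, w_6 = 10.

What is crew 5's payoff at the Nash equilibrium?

73.34

∂u_i/∂s_i = α_i − 1, so crew i contributes w_i if α_i > 1, else 0.
α_i > 1 for i ∈ {2, 3, 5, 6}; NE contributions (0, 11, 7, 0, 10, 10), S = 38.
u_5 = (10 − 10) + 1.93·38 = 73.34.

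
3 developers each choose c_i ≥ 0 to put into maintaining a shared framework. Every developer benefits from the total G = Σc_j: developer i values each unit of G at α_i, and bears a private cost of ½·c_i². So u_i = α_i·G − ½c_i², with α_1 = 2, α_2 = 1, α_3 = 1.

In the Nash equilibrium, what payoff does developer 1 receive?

Developer i's FOC: ∂u_i/∂c_i = α_i − c_i = 0, so c_i* = α_i.
NE contributions = (2, 1, 1); G = 4.
u_1 = α_1·G − ½·(c_1)² = 2·4 − ½·2² = 6.

6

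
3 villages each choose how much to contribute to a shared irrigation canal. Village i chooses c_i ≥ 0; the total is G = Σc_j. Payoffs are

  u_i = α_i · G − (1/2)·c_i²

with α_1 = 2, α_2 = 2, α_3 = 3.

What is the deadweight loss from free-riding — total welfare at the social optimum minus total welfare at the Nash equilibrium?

33

Village i's FOC: ∂u_i/∂c_i = α_i − c_i = 0, so c_i* = α_i.
NE contributions = (2, 2, 3); G = 7.
W^NE = (Σα)·G − ½Σα_i² = 7² − ½·17 = 40.5.
Planner sets c_i = Σα_j = 7 for every i, so G^SO = 3·7 = 21.
W^SO = (Σα)·G^SO − ½·3·(Σα)² = (3/2)·7² = 73.5.
Deadweight loss = W^SO − W^NE = 33.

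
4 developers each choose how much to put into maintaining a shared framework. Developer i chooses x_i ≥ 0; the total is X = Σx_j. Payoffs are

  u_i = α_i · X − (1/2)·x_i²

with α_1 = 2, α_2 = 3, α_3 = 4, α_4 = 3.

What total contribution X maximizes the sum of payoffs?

Planner FOC: ∂(Σu_j)/∂x_i = (Σα_j) − x_i = 0, so x_i^SO = Σα_j = 12 for every i; X^SO = 48.

48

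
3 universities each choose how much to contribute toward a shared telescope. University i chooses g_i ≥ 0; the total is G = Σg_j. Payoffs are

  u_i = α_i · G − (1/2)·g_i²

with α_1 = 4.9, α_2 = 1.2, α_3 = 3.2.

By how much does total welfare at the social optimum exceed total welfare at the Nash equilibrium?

61.09

University i's FOC: ∂u_i/∂g_i = α_i − g_i = 0, so g_i* = α_i.
NE contributions = (4.9, 1.2, 3.2); G = 9.3.
W^NE = (Σα)·G − ½Σα_i² = 9.3² − ½·35.69 = 68.645.
Planner sets g_i = Σα_j = 9.3 for every i, so G^SO = 3·9.3 = 27.9.
W^SO = (Σα)·G^SO − ½·3·(Σα)² = (3/2)·9.3² = 129.735.
Deadweight loss = W^SO − W^NE = 61.09.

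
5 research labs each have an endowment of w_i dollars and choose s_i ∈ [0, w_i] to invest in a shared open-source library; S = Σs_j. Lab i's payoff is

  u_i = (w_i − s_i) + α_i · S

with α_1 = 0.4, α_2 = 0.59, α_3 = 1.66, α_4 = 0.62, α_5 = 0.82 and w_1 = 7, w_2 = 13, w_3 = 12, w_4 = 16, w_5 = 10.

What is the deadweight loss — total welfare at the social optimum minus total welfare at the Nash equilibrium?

∂u_i/∂s_i = α_i − 1, so lab i contributes w_i if α_i > 1, else 0.
α_i > 1 for i ∈ {3}; NE contributions (0, 0, 12, 0, 0), S = 12.
W^NE = Σw_i − S^NE + (Σα_i)·S^NE = 58 + 3.09·12 = 95.08.
Planner: ∂(Σu_j)/∂s_i = Σα_j − 1 = 3.09 > 0, so everyone contributes w_i; S^SO = 58, W^SO = 58 + 3.09·58 = 237.22.
Deadweight loss = 142.14.

142.14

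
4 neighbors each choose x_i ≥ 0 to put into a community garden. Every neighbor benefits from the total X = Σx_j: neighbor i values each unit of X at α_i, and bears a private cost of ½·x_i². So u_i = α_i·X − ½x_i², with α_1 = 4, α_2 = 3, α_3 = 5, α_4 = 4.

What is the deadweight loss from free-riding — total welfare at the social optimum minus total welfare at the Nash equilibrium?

289

Neighbor i's FOC: ∂u_i/∂x_i = α_i − x_i = 0, so x_i* = α_i.
NE contributions = (4, 3, 5, 4); X = 16.
W^NE = (Σα)·X − ½Σα_i² = 16² − ½·66 = 223.
Planner sets x_i = Σα_j = 16 for every i, so X^SO = 4·16 = 64.
W^SO = (Σα)·X^SO − ½·4·(Σα)² = (4/2)·16² = 512.
Deadweight loss = W^SO − W^NE = 289.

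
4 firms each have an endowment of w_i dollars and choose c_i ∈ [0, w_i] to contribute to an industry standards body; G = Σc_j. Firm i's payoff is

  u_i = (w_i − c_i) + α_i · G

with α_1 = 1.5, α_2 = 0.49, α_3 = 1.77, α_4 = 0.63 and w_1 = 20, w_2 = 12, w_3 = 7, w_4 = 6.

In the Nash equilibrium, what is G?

27

∂u_i/∂c_i = α_i − 1, so firm i contributes w_i if α_i > 1, else 0.
α_i > 1 for i ∈ {1, 3}; NE contributions (20, 0, 7, 0), G = 27.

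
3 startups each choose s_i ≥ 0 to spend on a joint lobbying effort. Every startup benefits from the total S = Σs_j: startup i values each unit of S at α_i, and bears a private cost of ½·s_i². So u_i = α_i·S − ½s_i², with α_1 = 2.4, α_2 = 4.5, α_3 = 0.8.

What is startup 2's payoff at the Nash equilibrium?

Startup i's FOC: ∂u_i/∂s_i = α_i − s_i = 0, so s_i* = α_i.
NE contributions = (2.4, 4.5, 0.8); S = 7.7.
u_2 = α_2·S − ½·(s_2)² = 4.5·7.7 − ½·4.5² = 24.525.

24.525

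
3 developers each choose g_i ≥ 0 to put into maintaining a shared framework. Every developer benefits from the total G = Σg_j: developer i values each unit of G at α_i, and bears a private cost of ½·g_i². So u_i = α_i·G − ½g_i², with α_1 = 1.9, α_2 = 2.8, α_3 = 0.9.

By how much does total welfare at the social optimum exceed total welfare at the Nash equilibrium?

Developer i's FOC: ∂u_i/∂g_i = α_i − g_i = 0, so g_i* = α_i.
NE contributions = (1.9, 2.8, 0.9); G = 5.6.
W^NE = (Σα)·G − ½Σα_i² = 5.6² − ½·12.26 = 25.23.
Planner sets g_i = Σα_j = 5.6 for every i, so G^SO = 3·5.6 = 16.8.
W^SO = (Σα)·G^SO − ½·3·(Σα)² = (3/2)·5.6² = 47.04.
Deadweight loss = W^SO − W^NE = 21.81.

21.81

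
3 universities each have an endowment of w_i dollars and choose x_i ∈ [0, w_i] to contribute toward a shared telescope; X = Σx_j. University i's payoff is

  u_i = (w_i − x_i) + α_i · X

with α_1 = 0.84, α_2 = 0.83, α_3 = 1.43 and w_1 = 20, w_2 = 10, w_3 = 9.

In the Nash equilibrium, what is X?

∂u_i/∂x_i = α_i − 1, so university i contributes w_i if α_i > 1, else 0.
α_i > 1 for i ∈ {3}; NE contributions (0, 0, 9), X = 9.

9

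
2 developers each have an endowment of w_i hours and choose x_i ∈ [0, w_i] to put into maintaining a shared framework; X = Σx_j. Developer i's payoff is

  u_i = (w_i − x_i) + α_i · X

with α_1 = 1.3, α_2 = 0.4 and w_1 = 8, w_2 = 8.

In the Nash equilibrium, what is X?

8

∂u_i/∂x_i = α_i − 1, so developer i contributes w_i if α_i > 1, else 0.
α_i > 1 for i ∈ {1}; NE contributions (8, 0), X = 8.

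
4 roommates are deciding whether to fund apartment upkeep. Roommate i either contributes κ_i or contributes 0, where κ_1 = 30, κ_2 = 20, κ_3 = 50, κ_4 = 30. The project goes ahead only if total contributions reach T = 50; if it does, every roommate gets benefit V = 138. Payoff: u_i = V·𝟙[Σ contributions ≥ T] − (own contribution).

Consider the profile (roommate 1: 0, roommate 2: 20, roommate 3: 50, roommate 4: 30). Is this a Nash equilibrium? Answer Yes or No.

Total = 100 ≥ 50: provided.
Roommate 1 (pledges 0, payoff 138): pledging 30 → total 130, payoff 108. No gain.
Roommate 2 (pledges 20, payoff 118): dropping to 0 → total 80, payoff 138. Profitable deviation.

No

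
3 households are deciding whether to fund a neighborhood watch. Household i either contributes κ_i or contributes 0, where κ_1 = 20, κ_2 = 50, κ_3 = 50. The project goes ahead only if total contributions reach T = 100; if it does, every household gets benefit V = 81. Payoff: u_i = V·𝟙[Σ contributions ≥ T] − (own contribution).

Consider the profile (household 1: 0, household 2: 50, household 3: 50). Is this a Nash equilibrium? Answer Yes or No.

Total = 100 ≥ 100: provided.
Household 1 (pledges 0, payoff 81): pledging 20 → total 120, payoff 61. No gain.
Household 2 (pledges 50, payoff 31): dropping to 0 → total 50, payoff 0. No gain.
Household 3 (pledges 50, payoff 31): dropping to 0 → total 50, payoff 0. No gain.

Yes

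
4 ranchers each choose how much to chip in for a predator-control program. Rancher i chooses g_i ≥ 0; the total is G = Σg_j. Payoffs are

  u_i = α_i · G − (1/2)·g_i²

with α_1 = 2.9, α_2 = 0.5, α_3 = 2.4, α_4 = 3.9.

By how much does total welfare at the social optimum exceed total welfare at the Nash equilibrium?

108.905

Rancher i's FOC: ∂u_i/∂g_i = α_i − g_i = 0, so g_i* = α_i.
NE contributions = (2.9, 0.5, 2.4, 3.9); G = 9.7.
W^NE = (Σα)·G − ½Σα_i² = 9.7² − ½·29.63 = 79.275.
Planner sets g_i = Σα_j = 9.7 for every i, so G^SO = 4·9.7 = 38.8.
W^SO = (Σα)·G^SO − ½·4·(Σα)² = (4/2)·9.7² = 188.18.
Deadweight loss = W^SO − W^NE = 108.905.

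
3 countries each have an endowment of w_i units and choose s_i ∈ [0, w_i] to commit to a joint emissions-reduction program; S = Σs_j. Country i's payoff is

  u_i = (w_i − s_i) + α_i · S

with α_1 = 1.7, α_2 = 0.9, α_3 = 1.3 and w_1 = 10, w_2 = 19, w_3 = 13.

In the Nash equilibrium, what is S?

∂u_i/∂s_i = α_i − 1, so country i contributes w_i if α_i > 1, else 0.
α_i > 1 for i ∈ {1, 3}; NE contributions (10, 0, 13), S = 23.

23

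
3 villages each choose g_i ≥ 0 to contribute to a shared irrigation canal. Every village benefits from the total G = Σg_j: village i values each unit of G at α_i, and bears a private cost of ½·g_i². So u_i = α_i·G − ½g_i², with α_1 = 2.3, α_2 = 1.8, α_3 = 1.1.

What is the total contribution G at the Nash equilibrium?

Village i's FOC: ∂u_i/∂g_i = α_i − g_i = 0, so g_i* = α_i.
NE contributions = (2.3, 1.8, 1.1); G = 5.2.

5.2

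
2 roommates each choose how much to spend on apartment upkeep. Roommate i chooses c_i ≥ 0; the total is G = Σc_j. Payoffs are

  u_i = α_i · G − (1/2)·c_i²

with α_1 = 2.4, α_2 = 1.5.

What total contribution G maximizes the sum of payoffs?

7.8

Planner FOC: ∂(Σu_j)/∂c_i = (Σα_j) − c_i = 0, so c_i^SO = Σα_j = 3.9 for every i; G^SO = 7.8.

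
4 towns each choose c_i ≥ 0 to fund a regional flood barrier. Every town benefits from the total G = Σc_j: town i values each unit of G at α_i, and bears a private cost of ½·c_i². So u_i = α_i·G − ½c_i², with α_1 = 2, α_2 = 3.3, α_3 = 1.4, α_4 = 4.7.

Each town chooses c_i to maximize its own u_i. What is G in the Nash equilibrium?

Town i's FOC: ∂u_i/∂c_i = α_i − c_i = 0, so c_i* = α_i.
NE contributions = (2, 3.3, 1.4, 4.7); G = 11.4.

11.4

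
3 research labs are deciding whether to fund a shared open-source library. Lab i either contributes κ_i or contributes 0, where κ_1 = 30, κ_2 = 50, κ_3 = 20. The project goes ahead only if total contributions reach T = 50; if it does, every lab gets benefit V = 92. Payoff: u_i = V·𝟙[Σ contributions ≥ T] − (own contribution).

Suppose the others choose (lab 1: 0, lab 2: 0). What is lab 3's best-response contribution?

0

Others' total = 0. Even contributing 20 gives 20 < 50: no benefit either way.
Best response: 0.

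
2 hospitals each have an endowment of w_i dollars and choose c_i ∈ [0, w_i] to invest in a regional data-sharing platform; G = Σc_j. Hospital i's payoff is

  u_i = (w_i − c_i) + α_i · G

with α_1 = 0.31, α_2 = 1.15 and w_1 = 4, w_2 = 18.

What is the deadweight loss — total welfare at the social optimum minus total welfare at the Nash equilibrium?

1.84

∂u_i/∂c_i = α_i − 1, so hospital i contributes w_i if α_i > 1, else 0.
α_i > 1 for i ∈ {2}; NE contributions (0, 18), G = 18.
W^NE = Σw_i − G^NE + (Σα_i)·G^NE = 22 + 0.46·18 = 30.28.
Planner: ∂(Σu_j)/∂c_i = Σα_j − 1 = 0.46 > 0, so everyone contributes w_i; G^SO = 22, W^SO = 22 + 0.46·22 = 32.12.
Deadweight loss = 1.84.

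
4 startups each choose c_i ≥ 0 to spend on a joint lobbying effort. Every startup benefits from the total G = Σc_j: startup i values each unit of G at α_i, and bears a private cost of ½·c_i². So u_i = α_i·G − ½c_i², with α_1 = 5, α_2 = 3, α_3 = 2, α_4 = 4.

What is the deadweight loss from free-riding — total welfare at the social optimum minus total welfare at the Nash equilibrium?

223

Startup i's FOC: ∂u_i/∂c_i = α_i − c_i = 0, so c_i* = α_i.
NE contributions = (5, 3, 2, 4); G = 14.
W^NE = (Σα)·G − ½Σα_i² = 14² − ½·54 = 169.
Planner sets c_i = Σα_j = 14 for every i, so G^SO = 4·14 = 56.
W^SO = (Σα)·G^SO − ½·4·(Σα)² = (4/2)·14² = 392.
Deadweight loss = W^SO − W^NE = 223.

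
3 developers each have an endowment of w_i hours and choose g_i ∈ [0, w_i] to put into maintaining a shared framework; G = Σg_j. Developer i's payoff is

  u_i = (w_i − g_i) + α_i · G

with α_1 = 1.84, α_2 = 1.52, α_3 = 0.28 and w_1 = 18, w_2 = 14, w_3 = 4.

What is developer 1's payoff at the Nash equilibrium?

∂u_i/∂g_i = α_i − 1, so developer i contributes w_i if α_i > 1, else 0.
α_i > 1 for i ∈ {1, 2}; NE contributions (18, 14, 0), G = 32.
u_1 = (18 − 18) + 1.84·32 = 58.88.

58.88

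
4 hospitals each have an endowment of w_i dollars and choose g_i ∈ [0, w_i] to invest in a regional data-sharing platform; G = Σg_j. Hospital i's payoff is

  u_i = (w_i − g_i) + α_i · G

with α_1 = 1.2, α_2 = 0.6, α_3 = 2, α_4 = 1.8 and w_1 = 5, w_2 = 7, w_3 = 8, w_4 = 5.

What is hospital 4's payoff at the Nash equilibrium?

32.4

∂u_i/∂g_i = α_i − 1, so hospital i contributes w_i if α_i > 1, else 0.
α_i > 1 for i ∈ {1, 3, 4}; NE contributions (5, 0, 8, 5), G = 18.
u_4 = (5 − 5) + 1.8·18 = 32.4.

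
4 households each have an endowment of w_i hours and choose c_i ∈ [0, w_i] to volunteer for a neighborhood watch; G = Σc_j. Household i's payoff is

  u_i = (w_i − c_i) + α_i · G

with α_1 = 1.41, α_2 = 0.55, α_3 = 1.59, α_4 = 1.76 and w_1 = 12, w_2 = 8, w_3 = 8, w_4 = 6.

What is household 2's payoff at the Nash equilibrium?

∂u_i/∂c_i = α_i − 1, so household i contributes w_i if α_i > 1, else 0.
α_i > 1 for i ∈ {1, 3, 4}; NE contributions (12, 0, 8, 6), G = 26.
u_2 = (8 − 0) + 0.55·26 = 22.3.

22.3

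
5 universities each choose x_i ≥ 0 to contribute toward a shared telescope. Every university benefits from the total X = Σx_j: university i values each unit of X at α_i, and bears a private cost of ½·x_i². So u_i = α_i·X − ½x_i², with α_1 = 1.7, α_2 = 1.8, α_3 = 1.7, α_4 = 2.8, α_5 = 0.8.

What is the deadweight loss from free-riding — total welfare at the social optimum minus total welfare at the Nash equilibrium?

124.91

University i's FOC: ∂u_i/∂x_i = α_i − x_i = 0, so x_i* = α_i.
NE contributions = (1.7, 1.8, 1.7, 2.8, 0.8); X = 8.8.
W^NE = (Σα)·X − ½Σα_i² = 8.8² − ½·17.5 = 68.69.
Planner sets x_i = Σα_j = 8.8 for every i, so X^SO = 5·8.8 = 44.
W^SO = (Σα)·X^SO − ½·5·(Σα)² = (5/2)·8.8² = 193.6.
Deadweight loss = W^SO − W^NE = 124.91.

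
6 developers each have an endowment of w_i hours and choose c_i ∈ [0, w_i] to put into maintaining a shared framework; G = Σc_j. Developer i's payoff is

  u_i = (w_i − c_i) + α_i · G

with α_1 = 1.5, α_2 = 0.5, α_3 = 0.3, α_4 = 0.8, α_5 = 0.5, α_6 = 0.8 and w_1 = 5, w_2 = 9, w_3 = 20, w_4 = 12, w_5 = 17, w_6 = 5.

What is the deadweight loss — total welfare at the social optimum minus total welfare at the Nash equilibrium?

214.2

∂u_i/∂c_i = α_i − 1, so developer i contributes w_i if α_i > 1, else 0.
α_i > 1 for i ∈ {1}; NE contributions (5, 0, 0, 0, 0, 0), G = 5.
W^NE = Σw_i − G^NE + (Σα_i)·G^NE = 68 + 3.4·5 = 85.
Planner: ∂(Σu_j)/∂c_i = Σα_j − 1 = 3.4 > 0, so everyone contributes w_i; G^SO = 68, W^SO = 68 + 3.4·68 = 299.2.
Deadweight loss = 214.2.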